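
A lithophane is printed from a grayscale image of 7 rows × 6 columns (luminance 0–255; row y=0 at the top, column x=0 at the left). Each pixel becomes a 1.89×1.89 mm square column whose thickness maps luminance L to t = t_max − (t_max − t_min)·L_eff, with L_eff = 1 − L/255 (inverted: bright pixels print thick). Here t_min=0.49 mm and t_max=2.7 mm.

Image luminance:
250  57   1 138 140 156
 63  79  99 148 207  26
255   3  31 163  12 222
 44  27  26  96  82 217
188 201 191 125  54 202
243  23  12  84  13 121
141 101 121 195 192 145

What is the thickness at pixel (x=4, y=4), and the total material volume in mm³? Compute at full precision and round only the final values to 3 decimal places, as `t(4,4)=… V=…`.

span = t_max - t_min = 2.7 - 0.49 = 2.210
L(4,4) = 54, L_eff = 1 - 54/255 = 0.788235 (inverted)
t(4,4) = 2.7 - 2.210·0.788235 = 0.958
Σt over all 7·6 pixels = 23623/375 ≈ 62.9946667
V = pitch²·Σt = 1.89²·23623/375 = 225.023

t(4,4)=0.958 V=225.023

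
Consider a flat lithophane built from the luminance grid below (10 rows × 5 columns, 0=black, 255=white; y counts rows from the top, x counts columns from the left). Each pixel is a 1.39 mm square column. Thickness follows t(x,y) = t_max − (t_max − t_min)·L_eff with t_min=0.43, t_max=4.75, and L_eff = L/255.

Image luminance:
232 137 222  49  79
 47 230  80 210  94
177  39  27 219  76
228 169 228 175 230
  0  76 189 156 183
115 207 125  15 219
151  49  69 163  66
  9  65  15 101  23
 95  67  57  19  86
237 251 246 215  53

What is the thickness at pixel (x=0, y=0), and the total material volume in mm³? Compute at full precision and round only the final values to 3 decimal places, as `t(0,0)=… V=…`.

span = t_max - t_min = 4.75 - 0.43 = 4.320
L(0,0) = 232, L_eff = 232/255 = 0.909804
t(0,0) = 4.75 - 4.320·0.909804 = 0.820
Σt over all 10·5 pixels = 111587/850 ≈ 131.2788235
V = pitch²·Σt = 1.39²·111587/850 = 253.644

t(0,0)=0.820 V=253.644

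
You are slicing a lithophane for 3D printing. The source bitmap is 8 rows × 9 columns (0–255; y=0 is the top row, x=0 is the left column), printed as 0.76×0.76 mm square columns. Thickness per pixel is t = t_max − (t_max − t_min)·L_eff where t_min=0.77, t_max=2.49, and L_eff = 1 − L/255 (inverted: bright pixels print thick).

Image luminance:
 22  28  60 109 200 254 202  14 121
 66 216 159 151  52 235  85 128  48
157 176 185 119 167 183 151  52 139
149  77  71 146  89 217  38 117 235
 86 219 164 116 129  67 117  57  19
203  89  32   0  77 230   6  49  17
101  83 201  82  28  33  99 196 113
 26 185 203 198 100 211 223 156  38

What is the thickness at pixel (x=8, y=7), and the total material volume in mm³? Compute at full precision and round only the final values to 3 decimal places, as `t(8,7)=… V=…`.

span = t_max - t_min = 2.49 - 0.77 = 1.720
L(8,7) = 38, L_eff = 1 - 38/255 = 0.850980 (inverted)
t(8,7) = 2.49 - 1.720·0.850980 = 1.026
Σt over all 8·9 pixels = 240661/2125 ≈ 113.2522353
V = pitch²·Σt = 0.76²·240661/2125 = 65.414

t(8,7)=1.026 V=65.414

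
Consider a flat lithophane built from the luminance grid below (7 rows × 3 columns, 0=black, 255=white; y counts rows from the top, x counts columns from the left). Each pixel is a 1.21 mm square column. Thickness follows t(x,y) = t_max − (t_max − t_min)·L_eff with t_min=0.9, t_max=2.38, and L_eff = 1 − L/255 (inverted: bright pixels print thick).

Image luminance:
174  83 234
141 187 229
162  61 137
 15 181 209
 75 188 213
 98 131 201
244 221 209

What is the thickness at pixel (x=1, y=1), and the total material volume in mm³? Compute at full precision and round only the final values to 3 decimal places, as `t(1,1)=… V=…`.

span = t_max - t_min = 2.38 - 0.9 = 1.480
L(1,1) = 187, L_eff = 1 - 187/255 = 0.266667 (inverted)
t(1,1) = 2.38 - 1.480·0.266667 = 1.985
Σt over all 7·3 pixels = 164019/4250 ≈ 38.5927059
V = pitch²·Σt = 1.21²·164019/4250 = 56.504

t(1,1)=1.985 V=56.504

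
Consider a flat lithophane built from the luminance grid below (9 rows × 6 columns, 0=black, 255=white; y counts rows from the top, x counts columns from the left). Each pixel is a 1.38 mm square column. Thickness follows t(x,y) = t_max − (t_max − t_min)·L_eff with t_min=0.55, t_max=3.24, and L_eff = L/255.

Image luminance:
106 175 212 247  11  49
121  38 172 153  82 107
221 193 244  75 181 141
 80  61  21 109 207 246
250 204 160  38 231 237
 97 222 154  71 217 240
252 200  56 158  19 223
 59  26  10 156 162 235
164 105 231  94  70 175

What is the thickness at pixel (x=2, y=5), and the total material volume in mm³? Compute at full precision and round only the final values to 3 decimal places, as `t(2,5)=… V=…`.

t(2,5)=1.615 V=177.138

span = t_max - t_min = 3.24 - 0.55 = 2.690
L(2,5) = 154, L_eff = 154/255 = 0.603922
t(2,5) = 3.24 - 2.690·0.603922 = 1.615
Σt over all 9·6 pixels = 592972/6375 ≈ 93.0152157
V = pitch²·Σt = 1.38²·592972/6375 = 177.138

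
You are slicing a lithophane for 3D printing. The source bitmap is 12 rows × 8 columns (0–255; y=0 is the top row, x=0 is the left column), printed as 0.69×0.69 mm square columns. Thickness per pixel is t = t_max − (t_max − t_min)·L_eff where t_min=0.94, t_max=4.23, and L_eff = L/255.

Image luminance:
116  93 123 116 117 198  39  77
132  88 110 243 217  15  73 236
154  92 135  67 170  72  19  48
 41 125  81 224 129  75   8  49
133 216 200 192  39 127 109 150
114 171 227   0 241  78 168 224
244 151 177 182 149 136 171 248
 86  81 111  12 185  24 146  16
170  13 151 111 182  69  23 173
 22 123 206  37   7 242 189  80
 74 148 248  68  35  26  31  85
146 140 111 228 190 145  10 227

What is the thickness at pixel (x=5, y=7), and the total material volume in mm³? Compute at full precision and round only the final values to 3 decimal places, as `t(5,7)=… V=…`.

span = t_max - t_min = 4.23 - 0.94 = 3.290
L(5,7) = 24, L_eff = 24/255 = 0.094118
t(5,7) = 4.23 - 3.290·0.094118 = 3.920
Σt over all 12·8 pixels = 108429/425 ≈ 255.1270588
V = pitch²·Σt = 0.69²·108429/425 = 121.466

t(5,7)=3.920 V=121.466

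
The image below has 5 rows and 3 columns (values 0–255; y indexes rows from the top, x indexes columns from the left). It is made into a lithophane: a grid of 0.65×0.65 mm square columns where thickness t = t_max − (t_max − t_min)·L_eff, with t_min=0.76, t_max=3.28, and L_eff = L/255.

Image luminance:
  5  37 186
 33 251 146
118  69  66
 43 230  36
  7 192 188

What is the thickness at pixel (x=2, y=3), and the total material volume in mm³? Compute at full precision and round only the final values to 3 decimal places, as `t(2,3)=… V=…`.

span = t_max - t_min = 3.28 - 0.76 = 2.520
L(2,3) = 36, L_eff = 36/255 = 0.141176
t(2,3) = 3.28 - 2.520·0.141176 = 2.924
Σt over all 5·3 pixels = 70803/2125 ≈ 33.3190588
V = pitch²·Σt = 0.65²·70803/2125 = 14.077

t(2,3)=2.924 V=14.077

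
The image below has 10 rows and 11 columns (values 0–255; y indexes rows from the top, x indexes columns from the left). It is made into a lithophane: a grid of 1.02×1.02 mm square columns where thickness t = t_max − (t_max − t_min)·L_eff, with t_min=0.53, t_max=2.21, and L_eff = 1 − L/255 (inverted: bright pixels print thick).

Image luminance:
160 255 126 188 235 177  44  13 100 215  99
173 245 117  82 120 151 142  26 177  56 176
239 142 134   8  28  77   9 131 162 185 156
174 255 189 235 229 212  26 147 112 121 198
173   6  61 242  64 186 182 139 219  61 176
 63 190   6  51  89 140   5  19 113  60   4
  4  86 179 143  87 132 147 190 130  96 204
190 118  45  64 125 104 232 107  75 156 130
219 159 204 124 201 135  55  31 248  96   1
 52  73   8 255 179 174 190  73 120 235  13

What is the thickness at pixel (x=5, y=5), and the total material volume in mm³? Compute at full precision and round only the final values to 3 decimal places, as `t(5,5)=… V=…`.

t(5,5)=1.452 V=157.193

span = t_max - t_min = 2.21 - 0.53 = 1.680
L(5,5) = 140, L_eff = 1 - 140/255 = 0.450980 (inverted)
t(5,5) = 2.21 - 1.680·0.450980 = 1.452
Σt over all 10·11 pixels = 642127/4250 ≈ 151.0887059
V = pitch²·Σt = 1.02²·642127/4250 = 157.193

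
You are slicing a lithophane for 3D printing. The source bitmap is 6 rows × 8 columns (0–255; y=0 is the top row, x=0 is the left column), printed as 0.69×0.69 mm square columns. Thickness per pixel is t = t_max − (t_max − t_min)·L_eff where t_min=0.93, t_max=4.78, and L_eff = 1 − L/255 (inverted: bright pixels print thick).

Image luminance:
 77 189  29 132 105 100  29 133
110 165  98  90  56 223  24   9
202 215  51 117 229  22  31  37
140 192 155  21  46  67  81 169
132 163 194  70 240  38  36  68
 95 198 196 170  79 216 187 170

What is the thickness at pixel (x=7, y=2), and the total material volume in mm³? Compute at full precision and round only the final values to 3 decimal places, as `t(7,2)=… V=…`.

span = t_max - t_min = 4.78 - 0.93 = 3.850
L(7,2) = 37, L_eff = 1 - 37/255 = 0.854902 (inverted)
t(7,2) = 4.78 - 3.850·0.854902 = 1.489
Σt over all 6·8 pixels = 164639/1275 ≈ 129.1286275
V = pitch²·Σt = 0.69²·164639/1275 = 61.478

t(7,2)=1.489 V=61.478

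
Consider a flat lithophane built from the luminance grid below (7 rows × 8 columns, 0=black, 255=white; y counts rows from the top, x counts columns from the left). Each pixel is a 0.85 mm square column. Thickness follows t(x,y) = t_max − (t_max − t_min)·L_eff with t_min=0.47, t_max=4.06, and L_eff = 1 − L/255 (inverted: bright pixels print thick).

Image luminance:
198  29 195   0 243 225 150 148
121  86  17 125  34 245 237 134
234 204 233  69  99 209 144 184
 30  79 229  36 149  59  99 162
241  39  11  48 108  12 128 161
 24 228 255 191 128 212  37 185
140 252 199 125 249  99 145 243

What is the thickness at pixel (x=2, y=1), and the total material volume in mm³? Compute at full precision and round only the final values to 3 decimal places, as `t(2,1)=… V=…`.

t(2,1)=0.709 V=99.027

span = t_max - t_min = 4.06 - 0.47 = 3.590
L(2,1) = 17, L_eff = 1 - 17/255 = 0.933333 (inverted)
t(2,1) = 4.06 - 3.590·0.933333 = 0.709
Σt over all 7·8 pixels = 582509/4250 ≈ 137.0609412
V = pitch²·Σt = 0.85²·582509/4250 = 99.027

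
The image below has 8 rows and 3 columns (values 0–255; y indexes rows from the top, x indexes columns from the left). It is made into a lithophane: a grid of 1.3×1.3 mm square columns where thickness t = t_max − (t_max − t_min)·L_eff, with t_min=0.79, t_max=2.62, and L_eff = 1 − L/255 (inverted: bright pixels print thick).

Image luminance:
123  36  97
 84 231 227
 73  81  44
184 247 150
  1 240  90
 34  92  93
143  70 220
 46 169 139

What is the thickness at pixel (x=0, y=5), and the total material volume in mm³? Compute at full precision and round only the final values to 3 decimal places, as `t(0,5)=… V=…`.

t(0,5)=1.034 V=67.384

span = t_max - t_min = 2.62 - 0.79 = 1.830
L(0,5) = 34, L_eff = 1 - 34/255 = 0.866667 (inverted)
t(0,5) = 2.62 - 1.830·0.866667 = 1.034
Σt over all 8·3 pixels = 169457/4250 ≈ 39.8722353
V = pitch²·Σt = 1.3²·169457/4250 = 67.384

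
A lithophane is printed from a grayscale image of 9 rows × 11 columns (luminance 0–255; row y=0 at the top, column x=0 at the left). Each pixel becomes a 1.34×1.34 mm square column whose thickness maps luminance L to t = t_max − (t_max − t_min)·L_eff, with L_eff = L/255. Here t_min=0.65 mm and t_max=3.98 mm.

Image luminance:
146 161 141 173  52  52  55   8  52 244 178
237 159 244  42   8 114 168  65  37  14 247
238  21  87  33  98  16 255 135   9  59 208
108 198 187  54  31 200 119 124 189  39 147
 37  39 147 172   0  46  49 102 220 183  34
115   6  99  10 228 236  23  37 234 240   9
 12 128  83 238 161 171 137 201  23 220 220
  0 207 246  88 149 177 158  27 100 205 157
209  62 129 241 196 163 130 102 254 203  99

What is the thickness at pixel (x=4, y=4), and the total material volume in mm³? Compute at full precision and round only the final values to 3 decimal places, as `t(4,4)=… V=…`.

t(4,4)=3.980 V=418.758

span = t_max - t_min = 3.98 - 0.65 = 3.330
L(4,4) = 0, L_eff = 0/255 = 0.000000
t(4,4) = 3.98 - 3.330·0.000000 = 3.980
Σt over all 9·11 pixels = 495579/2125 ≈ 233.2136471
V = pitch²·Σt = 1.34²·495579/2125 = 418.758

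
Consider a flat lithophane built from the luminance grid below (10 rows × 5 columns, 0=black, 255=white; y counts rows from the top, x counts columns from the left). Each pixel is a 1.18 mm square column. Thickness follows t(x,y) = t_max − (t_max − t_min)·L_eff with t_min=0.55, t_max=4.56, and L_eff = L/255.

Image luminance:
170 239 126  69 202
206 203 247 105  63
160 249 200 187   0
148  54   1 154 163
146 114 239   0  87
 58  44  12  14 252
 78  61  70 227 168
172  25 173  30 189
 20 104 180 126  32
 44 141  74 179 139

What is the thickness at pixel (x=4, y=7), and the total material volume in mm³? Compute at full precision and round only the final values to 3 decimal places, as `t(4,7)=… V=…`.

t(4,7)=1.588 V=182.937

span = t_max - t_min = 4.56 - 0.55 = 4.010
L(4,7) = 189, L_eff = 189/255 = 0.741176
t(4,7) = 4.56 - 4.010·0.741176 = 1.588
Σt over all 10·5 pixels = 279188/2125 ≈ 131.3825882
V = pitch²·Σt = 1.18²·279188/2125 = 182.937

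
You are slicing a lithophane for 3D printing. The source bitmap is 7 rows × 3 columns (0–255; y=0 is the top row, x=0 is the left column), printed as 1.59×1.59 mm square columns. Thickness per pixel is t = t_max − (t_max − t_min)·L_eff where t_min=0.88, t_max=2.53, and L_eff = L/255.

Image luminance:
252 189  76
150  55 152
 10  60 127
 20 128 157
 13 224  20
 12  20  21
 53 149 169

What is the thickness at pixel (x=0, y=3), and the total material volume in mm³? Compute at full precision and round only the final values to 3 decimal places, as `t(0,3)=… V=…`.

span = t_max - t_min = 2.53 - 0.88 = 1.650
L(0,3) = 20, L_eff = 20/255 = 0.078431
t(0,3) = 2.53 - 1.650·0.078431 = 2.401
Σt over all 7·3 pixels = 39.82
V = pitch²·Σt = 1.59²·39.82 = 100.669

t(0,3)=2.401 V=100.669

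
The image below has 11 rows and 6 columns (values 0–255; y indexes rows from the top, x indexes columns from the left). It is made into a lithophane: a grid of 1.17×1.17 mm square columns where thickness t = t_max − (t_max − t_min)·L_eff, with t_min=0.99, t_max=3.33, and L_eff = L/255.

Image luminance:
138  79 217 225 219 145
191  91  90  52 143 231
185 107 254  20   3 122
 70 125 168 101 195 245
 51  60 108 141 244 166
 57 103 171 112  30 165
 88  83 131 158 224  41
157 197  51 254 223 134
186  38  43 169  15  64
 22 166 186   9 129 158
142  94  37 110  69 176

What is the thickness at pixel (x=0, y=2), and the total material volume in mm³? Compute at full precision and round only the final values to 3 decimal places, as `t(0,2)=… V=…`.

span = t_max - t_min = 3.33 - 0.99 = 2.340
L(0,2) = 185, L_eff = 185/255 = 0.725490
t(0,2) = 3.33 - 2.340·0.725490 = 1.632
Σt over all 11·6 pixels = 607323/4250 ≈ 142.8995294
V = pitch²·Σt = 1.17²·607323/4250 = 195.615

t(0,2)=1.632 V=195.615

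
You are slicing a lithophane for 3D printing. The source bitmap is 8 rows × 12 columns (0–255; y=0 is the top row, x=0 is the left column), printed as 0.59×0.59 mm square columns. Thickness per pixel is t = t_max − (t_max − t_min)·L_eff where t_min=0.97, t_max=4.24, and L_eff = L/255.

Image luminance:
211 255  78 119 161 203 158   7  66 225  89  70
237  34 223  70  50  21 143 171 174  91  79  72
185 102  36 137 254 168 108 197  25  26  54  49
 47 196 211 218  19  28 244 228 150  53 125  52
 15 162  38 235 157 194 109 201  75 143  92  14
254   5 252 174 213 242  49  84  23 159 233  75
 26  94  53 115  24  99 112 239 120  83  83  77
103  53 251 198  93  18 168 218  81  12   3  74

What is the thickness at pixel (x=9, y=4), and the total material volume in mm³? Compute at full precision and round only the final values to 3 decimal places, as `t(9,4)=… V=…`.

t(9,4)=2.406 V=90.294

span = t_max - t_min = 4.24 - 0.97 = 3.270
L(9,4) = 143, L_eff = 143/255 = 0.560784
t(9,4) = 4.24 - 3.270·0.560784 = 2.406
Σt over all 8·12 pixels = 1102407/4250 ≈ 259.3898824
V = pitch²·Σt = 0.59²·1102407/4250 = 90.294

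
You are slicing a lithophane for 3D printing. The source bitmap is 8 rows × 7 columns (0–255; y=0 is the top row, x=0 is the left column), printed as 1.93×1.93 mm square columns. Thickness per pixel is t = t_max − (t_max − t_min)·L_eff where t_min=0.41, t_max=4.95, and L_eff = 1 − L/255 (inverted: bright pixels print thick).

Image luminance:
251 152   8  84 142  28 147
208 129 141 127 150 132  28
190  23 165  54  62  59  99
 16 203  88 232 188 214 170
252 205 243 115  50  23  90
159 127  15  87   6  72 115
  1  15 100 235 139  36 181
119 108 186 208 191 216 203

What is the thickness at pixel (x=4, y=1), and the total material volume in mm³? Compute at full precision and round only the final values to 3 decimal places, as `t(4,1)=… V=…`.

t(4,1)=3.081 V=548.886

span = t_max - t_min = 4.95 - 0.41 = 4.540
L(4,1) = 150, L_eff = 1 - 150/255 = 0.411765 (inverted)
t(4,1) = 4.95 - 4.540·0.411765 = 3.081
Σt over all 8·7 pixels = 147.356
V = pitch²·Σt = 1.93²·147.356 = 548.886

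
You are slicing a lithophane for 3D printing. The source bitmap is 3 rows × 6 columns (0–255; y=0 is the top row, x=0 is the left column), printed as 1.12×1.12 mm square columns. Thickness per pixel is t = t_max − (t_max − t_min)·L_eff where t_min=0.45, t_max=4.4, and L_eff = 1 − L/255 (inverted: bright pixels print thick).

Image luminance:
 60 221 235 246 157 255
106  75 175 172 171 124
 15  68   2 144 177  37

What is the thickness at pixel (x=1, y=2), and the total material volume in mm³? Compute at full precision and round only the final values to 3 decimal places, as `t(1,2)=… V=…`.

span = t_max - t_min = 4.4 - 0.45 = 3.950
L(1,2) = 68, L_eff = 1 - 68/255 = 0.733333 (inverted)
t(1,2) = 4.4 - 3.950·0.733333 = 1.503
Σt over all 3·6 pixels = 23407/510 ≈ 45.8960784
V = pitch²·Σt = 1.12²·23407/510 = 57.572

t(1,2)=1.503 V=57.572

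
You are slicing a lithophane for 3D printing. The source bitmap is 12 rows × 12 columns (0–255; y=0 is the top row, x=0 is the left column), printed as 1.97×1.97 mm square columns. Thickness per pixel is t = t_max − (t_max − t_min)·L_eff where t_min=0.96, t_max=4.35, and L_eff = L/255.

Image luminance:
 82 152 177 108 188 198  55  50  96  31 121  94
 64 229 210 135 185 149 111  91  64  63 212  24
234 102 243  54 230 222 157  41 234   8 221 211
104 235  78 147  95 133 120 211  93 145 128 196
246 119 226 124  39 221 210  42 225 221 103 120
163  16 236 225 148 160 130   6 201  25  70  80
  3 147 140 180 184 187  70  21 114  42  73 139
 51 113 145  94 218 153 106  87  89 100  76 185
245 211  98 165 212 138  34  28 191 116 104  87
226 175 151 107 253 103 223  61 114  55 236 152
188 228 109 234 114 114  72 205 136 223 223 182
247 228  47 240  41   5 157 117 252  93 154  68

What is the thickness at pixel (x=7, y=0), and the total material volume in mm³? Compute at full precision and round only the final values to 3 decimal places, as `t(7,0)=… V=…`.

t(7,0)=3.685 V=1411.206

span = t_max - t_min = 4.35 - 0.96 = 3.390
L(7,0) = 50, L_eff = 50/255 = 0.196078
t(7,0) = 4.35 - 3.390·0.196078 = 3.685
Σt over all 12·12 pixels = 1545421/4250 ≈ 363.6284706
V = pitch²·Σt = 1.97²·1545421/4250 = 1411.206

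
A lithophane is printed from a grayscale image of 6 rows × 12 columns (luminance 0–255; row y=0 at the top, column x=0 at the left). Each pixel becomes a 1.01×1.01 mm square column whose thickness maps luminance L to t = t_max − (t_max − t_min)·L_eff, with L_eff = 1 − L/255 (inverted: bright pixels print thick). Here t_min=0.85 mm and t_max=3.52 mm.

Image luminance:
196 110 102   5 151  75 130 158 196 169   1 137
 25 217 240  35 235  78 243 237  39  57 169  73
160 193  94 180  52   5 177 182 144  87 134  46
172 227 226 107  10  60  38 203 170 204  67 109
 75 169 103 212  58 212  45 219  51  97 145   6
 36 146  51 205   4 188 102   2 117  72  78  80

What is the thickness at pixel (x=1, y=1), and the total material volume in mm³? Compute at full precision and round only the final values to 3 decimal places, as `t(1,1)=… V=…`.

span = t_max - t_min = 3.52 - 0.85 = 2.670
L(1,1) = 217, L_eff = 1 - 217/255 = 0.149020 (inverted)
t(1,1) = 3.52 - 2.670·0.149020 = 3.122
Σt over all 6·12 pixels = 642711/4250 ≈ 151.2261176
V = pitch²·Σt = 1.01²·642711/4250 = 154.266

t(1,1)=3.122 V=154.266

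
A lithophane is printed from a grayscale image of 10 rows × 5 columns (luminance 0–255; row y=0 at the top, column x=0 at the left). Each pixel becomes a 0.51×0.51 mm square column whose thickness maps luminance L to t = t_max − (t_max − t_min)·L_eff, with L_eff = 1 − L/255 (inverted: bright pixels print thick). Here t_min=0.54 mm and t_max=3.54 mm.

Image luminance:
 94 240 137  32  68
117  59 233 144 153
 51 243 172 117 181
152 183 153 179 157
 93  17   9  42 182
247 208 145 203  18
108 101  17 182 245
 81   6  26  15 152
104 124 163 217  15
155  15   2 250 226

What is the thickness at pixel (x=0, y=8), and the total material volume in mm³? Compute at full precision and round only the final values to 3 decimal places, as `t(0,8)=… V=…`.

t(0,8)=1.764 V=26.096

span = t_max - t_min = 3.54 - 0.54 = 3.000
L(0,8) = 104, L_eff = 1 - 104/255 = 0.592157 (inverted)
t(0,8) = 3.54 - 3.000·0.592157 = 1.764
Σt over all 10·5 pixels = 8528/85 ≈ 100.3294118
V = pitch²·Σt = 0.51²·8528/85 = 26.096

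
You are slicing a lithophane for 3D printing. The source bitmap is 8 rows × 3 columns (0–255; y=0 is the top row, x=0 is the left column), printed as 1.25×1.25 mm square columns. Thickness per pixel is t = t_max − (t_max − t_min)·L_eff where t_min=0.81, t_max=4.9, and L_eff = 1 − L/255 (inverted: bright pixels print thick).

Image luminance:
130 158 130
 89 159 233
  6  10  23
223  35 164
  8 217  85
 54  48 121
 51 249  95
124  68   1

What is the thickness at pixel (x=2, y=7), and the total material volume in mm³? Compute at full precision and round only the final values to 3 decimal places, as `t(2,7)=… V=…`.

t(2,7)=0.826 V=92.552

span = t_max - t_min = 4.9 - 0.81 = 4.090
L(2,7) = 1, L_eff = 1 - 1/255 = 0.996078 (inverted)
t(2,7) = 4.9 - 4.090·0.996078 = 0.826
Σt over all 8·3 pixels = 503483/8500 ≈ 59.2332941
V = pitch²·Σt = 1.25²·503483/8500 = 92.552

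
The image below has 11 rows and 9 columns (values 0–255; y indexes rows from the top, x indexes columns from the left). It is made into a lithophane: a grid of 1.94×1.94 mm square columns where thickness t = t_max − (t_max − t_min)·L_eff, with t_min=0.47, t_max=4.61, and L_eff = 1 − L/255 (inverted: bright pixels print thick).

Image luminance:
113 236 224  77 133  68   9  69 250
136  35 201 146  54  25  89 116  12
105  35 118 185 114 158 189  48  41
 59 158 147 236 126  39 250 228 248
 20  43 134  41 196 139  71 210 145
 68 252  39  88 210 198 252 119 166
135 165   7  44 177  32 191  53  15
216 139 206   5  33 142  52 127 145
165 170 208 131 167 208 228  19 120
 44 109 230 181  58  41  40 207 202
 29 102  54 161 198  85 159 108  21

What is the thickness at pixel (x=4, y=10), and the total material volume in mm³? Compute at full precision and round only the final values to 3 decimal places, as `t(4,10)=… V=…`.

span = t_max - t_min = 4.61 - 0.47 = 4.140
L(4,10) = 198, L_eff = 1 - 198/255 = 0.223529 (inverted)
t(4,10) = 4.61 - 4.140·0.223529 = 3.685
Σt over all 11·9 pixels = 2078691/8500 ≈ 244.5518824
V = pitch²·Σt = 1.94²·2078691/8500 = 920.395

t(4,10)=3.685 V=920.395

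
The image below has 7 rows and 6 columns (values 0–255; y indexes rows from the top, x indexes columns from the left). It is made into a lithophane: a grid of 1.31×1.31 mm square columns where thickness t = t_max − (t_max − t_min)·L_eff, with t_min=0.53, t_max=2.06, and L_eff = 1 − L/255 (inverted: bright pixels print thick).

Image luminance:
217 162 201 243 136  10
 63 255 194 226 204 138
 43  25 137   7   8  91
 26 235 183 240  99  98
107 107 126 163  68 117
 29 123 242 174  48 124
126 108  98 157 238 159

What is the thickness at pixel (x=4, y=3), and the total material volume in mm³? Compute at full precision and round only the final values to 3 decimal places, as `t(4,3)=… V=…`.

t(4,3)=1.124 V=95.398

span = t_max - t_min = 2.06 - 0.53 = 1.530
L(4,3) = 99, L_eff = 1 - 99/255 = 0.611765 (inverted)
t(4,3) = 2.06 - 1.530·0.611765 = 1.124
Σt over all 7·6 pixels = 55.59
V = pitch²·Σt = 1.31²·55.59 = 95.398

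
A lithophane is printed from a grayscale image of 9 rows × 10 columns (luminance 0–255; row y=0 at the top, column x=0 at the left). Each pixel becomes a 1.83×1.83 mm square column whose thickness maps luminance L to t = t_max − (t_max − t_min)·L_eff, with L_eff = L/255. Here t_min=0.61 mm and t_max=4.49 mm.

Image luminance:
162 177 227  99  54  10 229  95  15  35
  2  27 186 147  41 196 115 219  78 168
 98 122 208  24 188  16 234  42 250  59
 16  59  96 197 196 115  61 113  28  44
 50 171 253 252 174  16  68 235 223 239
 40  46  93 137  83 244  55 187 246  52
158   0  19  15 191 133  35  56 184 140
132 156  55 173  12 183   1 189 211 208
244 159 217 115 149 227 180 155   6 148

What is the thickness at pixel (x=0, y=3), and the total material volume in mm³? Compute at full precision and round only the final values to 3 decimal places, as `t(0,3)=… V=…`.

span = t_max - t_min = 4.49 - 0.61 = 3.880
L(0,3) = 16, L_eff = 16/255 = 0.062745
t(0,3) = 4.49 - 3.880·0.062745 = 4.247
Σt over all 9·10 pixels = 995551/4250 ≈ 234.2472941
V = pitch²·Σt = 1.83²·995551/4250 = 784.471

t(0,3)=4.247 V=784.471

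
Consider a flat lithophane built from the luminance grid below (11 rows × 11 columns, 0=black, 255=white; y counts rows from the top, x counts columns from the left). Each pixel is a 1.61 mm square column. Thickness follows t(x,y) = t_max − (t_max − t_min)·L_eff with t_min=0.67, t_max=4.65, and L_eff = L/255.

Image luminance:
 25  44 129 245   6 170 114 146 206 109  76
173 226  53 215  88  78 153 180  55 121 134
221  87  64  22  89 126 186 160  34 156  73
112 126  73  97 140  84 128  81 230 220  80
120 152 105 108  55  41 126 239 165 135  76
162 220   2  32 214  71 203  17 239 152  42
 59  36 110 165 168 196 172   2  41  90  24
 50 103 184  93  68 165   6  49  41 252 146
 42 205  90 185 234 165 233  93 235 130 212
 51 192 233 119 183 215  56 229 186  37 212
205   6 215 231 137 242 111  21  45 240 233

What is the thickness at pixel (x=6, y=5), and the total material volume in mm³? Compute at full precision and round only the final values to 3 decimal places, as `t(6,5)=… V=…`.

span = t_max - t_min = 4.65 - 0.67 = 3.980
L(6,5) = 203, L_eff = 203/255 = 0.796078
t(6,5) = 4.65 - 3.980·0.796078 = 1.482
Σt over all 11·11 pixels = 8196883/25500 ≈ 321.4463922
V = pitch²·Σt = 1.61²·8196883/25500 = 833.221

t(6,5)=1.482 V=833.221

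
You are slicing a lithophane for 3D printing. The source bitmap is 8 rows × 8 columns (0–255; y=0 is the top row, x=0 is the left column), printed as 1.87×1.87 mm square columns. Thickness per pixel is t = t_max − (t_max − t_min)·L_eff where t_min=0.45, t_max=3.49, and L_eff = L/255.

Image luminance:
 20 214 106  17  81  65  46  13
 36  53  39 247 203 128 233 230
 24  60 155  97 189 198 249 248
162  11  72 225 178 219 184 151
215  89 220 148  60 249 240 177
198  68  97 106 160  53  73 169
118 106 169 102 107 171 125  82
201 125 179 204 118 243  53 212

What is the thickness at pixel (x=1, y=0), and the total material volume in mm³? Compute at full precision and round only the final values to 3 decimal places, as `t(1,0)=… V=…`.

t(1,0)=0.939 V=414.625

span = t_max - t_min = 3.49 - 0.45 = 3.040
L(1,0) = 214, L_eff = 214/255 = 0.839216
t(1,0) = 3.49 - 3.040·0.839216 = 0.939
Σt over all 8·8 pixels = 50392/425 ≈ 118.5694118
V = pitch²·Σt = 1.87²·50392/425 = 414.625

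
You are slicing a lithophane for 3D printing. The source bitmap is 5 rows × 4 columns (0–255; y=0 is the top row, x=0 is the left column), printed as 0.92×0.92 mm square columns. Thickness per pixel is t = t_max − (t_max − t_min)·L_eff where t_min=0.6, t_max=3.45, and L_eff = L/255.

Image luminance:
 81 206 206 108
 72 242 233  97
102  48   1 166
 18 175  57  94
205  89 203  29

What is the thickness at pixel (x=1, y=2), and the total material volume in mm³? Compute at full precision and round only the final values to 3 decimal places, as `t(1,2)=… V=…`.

span = t_max - t_min = 3.45 - 0.6 = 2.850
L(1,2) = 48, L_eff = 48/255 = 0.188235
t(1,2) = 3.45 - 2.850·0.188235 = 2.914
Σt over all 5·4 pixels = 17773/425 ≈ 41.8188235
V = pitch²·Σt = 0.92²·17773/425 = 35.395

t(1,2)=2.914 V=35.395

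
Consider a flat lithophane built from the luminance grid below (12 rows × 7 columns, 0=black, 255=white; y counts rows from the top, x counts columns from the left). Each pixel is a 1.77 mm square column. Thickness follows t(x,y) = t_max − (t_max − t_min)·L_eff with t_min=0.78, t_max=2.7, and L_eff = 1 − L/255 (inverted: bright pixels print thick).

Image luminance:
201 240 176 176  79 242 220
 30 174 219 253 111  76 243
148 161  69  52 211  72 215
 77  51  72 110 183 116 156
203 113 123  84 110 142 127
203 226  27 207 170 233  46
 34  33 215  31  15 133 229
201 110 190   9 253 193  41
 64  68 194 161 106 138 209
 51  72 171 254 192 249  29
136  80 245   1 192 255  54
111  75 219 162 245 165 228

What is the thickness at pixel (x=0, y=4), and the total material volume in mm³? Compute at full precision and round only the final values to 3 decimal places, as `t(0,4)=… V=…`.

t(0,4)=2.308 V=487.391

span = t_max - t_min = 2.7 - 0.78 = 1.920
L(0,4) = 203, L_eff = 1 - 203/255 = 0.203922 (inverted)
t(0,4) = 2.7 - 1.920·0.203922 = 2.308
Σt over all 12·7 pixels = 66118/425 ≈ 155.5717647
V = pitch²·Σt = 1.77²·66118/425 = 487.391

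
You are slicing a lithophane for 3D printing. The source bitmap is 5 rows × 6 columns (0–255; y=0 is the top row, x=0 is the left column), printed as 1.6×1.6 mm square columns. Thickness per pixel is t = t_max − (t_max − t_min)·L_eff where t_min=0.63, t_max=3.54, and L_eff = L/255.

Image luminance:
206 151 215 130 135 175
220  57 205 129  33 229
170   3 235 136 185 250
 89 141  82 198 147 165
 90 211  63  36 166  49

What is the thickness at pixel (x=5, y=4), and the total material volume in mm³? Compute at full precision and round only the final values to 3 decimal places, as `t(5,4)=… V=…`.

span = t_max - t_min = 3.54 - 0.63 = 2.910
L(5,4) = 49, L_eff = 49/255 = 0.192157
t(5,4) = 3.54 - 2.910·0.192157 = 2.981
Σt over all 5·6 pixels = 57.118
V = pitch²·Σt = 1.6²·57.118 = 146.222

t(5,4)=2.981 V=146.222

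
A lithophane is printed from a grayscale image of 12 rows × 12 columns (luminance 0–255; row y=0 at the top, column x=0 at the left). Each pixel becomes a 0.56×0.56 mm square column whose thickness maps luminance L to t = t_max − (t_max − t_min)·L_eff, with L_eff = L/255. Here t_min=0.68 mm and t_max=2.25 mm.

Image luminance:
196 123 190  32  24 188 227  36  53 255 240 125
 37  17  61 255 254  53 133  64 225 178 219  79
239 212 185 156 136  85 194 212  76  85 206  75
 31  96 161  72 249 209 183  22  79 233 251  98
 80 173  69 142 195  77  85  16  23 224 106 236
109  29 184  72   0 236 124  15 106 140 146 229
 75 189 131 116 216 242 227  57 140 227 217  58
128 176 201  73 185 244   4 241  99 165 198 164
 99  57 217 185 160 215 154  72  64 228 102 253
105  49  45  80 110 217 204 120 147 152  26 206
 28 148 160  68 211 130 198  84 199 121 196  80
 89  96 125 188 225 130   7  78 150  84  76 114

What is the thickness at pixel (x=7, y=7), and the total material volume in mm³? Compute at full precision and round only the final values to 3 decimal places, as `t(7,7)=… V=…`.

t(7,7)=0.766 V=63.666

span = t_max - t_min = 2.25 - 0.68 = 1.570
L(7,7) = 241, L_eff = 241/255 = 0.945098
t(7,7) = 2.25 - 1.570·0.945098 = 0.766
Σt over all 12·12 pixels = 34513/170 ≈ 203.0176471
V = pitch²·Σt = 0.56²·34513/170 = 63.666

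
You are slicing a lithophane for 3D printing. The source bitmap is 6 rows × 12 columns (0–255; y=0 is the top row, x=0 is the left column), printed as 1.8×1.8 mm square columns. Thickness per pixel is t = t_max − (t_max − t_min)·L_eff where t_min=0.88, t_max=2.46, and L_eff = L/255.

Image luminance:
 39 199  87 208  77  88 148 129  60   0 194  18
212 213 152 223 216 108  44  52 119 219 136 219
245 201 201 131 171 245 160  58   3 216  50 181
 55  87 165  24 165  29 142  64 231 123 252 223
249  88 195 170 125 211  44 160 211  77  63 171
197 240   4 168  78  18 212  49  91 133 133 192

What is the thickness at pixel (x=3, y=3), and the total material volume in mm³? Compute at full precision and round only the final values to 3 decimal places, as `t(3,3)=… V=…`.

t(3,3)=2.311 V=375.906

span = t_max - t_min = 2.46 - 0.88 = 1.580
L(3,3) = 24, L_eff = 24/255 = 0.094118
t(3,3) = 2.46 - 1.580·0.094118 = 2.311
Σt over all 6·12 pixels = 493087/4250 ≈ 116.0204706
V = pitch²·Σt = 1.8²·493087/4250 = 375.906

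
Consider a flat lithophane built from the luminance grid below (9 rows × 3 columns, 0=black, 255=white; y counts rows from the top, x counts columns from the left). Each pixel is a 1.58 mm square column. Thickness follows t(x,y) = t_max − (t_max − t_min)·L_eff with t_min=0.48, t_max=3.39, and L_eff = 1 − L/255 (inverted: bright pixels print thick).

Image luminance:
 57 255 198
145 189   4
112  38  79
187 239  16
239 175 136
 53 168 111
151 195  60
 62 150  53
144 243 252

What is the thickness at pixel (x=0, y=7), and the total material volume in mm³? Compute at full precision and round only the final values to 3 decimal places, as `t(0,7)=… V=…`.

span = t_max - t_min = 3.39 - 0.48 = 2.910
L(0,7) = 62, L_eff = 1 - 62/255 = 0.756863 (inverted)
t(0,7) = 3.39 - 2.910·0.756863 = 1.188
Σt over all 9·3 pixels = 470127/8500 ≈ 55.3090588
V = pitch²·Σt = 1.58²·470127/8500 = 138.074

t(0,7)=1.188 V=138.074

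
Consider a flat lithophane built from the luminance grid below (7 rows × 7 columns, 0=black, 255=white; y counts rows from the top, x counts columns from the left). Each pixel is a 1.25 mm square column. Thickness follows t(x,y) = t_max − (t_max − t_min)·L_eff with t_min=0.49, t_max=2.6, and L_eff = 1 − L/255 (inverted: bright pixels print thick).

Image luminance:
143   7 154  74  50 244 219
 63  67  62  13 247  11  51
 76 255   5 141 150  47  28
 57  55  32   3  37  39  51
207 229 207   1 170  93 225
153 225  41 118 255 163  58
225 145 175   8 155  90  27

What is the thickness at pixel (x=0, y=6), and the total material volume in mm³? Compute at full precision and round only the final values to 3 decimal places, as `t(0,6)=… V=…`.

span = t_max - t_min = 2.6 - 0.49 = 2.110
L(0,6) = 225, L_eff = 1 - 225/255 = 0.117647 (inverted)
t(0,6) = 2.6 - 2.110·0.117647 = 2.352
Σt over all 7·7 pixels = 435329/6375 ≈ 68.2869020
V = pitch²·Σt = 1.25²·435329/6375 = 106.698

t(0,6)=2.352 V=106.698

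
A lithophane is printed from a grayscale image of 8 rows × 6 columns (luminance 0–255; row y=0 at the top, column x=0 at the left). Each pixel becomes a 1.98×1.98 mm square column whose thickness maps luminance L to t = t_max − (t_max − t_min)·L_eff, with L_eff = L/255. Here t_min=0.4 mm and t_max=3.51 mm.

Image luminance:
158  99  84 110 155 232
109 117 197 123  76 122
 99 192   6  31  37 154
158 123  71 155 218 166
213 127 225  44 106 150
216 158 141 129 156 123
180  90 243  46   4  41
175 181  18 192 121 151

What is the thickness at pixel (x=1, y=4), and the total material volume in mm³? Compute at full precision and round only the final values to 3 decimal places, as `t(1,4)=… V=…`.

span = t_max - t_min = 3.51 - 0.4 = 3.110
L(1,4) = 127, L_eff = 127/255 = 0.498039
t(1,4) = 3.51 - 3.110·0.498039 = 1.961
Σt over all 8·6 pixels = 92.596
V = pitch²·Σt = 1.98²·92.596 = 363.013

t(1,4)=1.961 V=363.013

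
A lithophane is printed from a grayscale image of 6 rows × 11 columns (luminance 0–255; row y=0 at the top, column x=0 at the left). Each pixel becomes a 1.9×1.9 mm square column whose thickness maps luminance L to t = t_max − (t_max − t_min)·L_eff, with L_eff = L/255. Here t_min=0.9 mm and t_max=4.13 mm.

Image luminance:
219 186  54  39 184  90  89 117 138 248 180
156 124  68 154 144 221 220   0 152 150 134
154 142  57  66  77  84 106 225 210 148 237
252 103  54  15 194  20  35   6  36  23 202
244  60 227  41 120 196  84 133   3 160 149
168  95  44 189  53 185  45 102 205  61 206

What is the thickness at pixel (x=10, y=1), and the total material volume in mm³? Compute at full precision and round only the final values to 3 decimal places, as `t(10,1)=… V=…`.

t(10,1)=2.433 V=605.260

span = t_max - t_min = 4.13 - 0.9 = 3.230
L(10,1) = 134, L_eff = 134/255 = 0.525490
t(10,1) = 4.13 - 3.230·0.525490 = 2.433
Σt over all 6·11 pixels = 167.662
V = pitch²·Σt = 1.9²·167.662 = 605.260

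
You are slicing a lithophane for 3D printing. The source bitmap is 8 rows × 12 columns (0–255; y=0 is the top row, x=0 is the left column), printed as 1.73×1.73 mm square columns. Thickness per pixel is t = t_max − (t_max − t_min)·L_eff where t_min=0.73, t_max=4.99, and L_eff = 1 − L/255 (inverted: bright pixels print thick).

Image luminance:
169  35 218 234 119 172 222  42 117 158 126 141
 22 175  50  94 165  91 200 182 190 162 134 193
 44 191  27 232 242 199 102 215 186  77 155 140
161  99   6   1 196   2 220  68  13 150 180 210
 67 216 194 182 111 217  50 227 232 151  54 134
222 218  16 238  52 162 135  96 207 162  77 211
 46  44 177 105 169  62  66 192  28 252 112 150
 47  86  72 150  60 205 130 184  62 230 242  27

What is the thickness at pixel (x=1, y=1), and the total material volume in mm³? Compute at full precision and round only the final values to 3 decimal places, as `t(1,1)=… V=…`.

t(1,1)=3.654 V=862.530

span = t_max - t_min = 4.99 - 0.73 = 4.260
L(1,1) = 175, L_eff = 1 - 175/255 = 0.313725 (inverted)
t(1,1) = 4.99 - 4.260·0.313725 = 3.654
Σt over all 8·12 pixels = 288.192
V = pitch²·Σt = 1.73²·288.192 = 862.530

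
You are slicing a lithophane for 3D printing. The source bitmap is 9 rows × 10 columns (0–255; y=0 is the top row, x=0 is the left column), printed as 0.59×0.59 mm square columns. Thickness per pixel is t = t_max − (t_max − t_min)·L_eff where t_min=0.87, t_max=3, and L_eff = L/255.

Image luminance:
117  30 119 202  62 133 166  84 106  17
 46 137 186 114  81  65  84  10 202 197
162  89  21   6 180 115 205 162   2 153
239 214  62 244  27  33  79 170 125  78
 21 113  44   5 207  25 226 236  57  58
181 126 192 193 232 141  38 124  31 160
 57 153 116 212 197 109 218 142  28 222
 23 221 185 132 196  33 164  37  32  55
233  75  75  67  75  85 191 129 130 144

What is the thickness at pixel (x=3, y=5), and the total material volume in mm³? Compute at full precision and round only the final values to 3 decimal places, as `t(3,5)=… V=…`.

span = t_max - t_min = 3 - 0.87 = 2.130
L(3,5) = 193, L_eff = 193/255 = 0.756863
t(3,5) = 3 - 2.130·0.756863 = 1.388
Σt over all 9·10 pixels = 153743/850 ≈ 180.8741176
V = pitch²·Σt = 0.59²·153743/850 = 62.962

t(3,5)=1.388 V=62.962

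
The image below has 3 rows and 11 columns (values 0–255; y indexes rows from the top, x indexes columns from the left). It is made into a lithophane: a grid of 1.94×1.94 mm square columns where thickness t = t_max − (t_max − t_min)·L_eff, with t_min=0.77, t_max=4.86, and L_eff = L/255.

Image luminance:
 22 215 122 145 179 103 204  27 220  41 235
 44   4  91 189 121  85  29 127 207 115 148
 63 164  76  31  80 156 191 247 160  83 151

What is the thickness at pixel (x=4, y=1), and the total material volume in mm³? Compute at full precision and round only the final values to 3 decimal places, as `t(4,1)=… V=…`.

t(4,1)=2.919 V=357.618

span = t_max - t_min = 4.86 - 0.77 = 4.090
L(4,1) = 121, L_eff = 121/255 = 0.474510
t(4,1) = 4.86 - 4.090·0.474510 = 2.919
Σt over all 3·11 pixels = 484603/5100 ≈ 95.0201961
V = pitch²·Σt = 1.94²·484603/5100 = 357.618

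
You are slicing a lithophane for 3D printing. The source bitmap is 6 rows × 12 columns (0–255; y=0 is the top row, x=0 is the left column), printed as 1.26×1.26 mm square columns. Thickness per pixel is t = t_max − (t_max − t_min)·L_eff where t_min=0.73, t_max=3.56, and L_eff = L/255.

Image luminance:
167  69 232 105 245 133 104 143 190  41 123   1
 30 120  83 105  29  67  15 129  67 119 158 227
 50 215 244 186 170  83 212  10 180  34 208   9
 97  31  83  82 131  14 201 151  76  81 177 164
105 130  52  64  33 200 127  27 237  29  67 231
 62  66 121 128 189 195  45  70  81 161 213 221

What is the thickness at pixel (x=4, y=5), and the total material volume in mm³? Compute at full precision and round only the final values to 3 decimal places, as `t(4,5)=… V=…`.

span = t_max - t_min = 3.56 - 0.73 = 2.830
L(4,5) = 189, L_eff = 189/255 = 0.741176
t(4,5) = 3.56 - 2.830·0.741176 = 1.462
Σt over all 6·12 pixels = 55283/340 ≈ 162.5970588
V = pitch²·Σt = 1.26²·55283/340 = 258.139

t(4,5)=1.462 V=258.139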